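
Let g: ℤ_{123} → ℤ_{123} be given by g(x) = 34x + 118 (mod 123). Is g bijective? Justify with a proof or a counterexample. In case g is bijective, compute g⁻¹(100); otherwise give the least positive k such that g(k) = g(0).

108

If g(s) = g(t), then 34s ≡ 34t (mod 123). Because gcd(34, 123) = 1, we may cancel 34 to get s ≡ t (mod 123).
We now compute 34⁻¹ mod 123 explicitly. Euclid's algorithm: 123 = 3·34 + 21, 34 = 1·21 + 13, 21 = 1·13 + 8, 13 = 1·8 + 5, 8 = 1·5 + 3, 5 = 1·3 + 2, 3 = 1·2 + 1; back-substituting gives 1 = 76·34 − 21·123, so 34⁻¹ ≡ 76 (mod 123).
Then y ↦ 76(y − 118) is a two-sided inverse to g, so every y ∈ ℤ_{123} has a preimage.
So g is bijective.
Since g is bijective, we find g⁻¹(100): we need 34x ≡ 100 − 118 ≡ 105 (mod 123). Using 34⁻¹ = 76: x ≡ 76·105 = 7980 = 64·123 + 108, so x = 108.
Check: g(108) = 34·108 + 118 = 3790 = 30·123 + 100 ≡ 100 (mod 123).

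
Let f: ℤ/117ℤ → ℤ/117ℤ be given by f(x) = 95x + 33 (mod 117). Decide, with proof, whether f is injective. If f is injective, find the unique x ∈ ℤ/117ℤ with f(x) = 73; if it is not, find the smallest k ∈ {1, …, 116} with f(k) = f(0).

62

Recall: f is injective if f(x_1) = f(x_2) implies x_1 = x_2.
If f(x_1) = f(x_2), then 95x_1 ≡ 95x_2 (mod 117). Because gcd(95, 117) = 1, we may cancel 95 to get x_1 ≡ x_2 (mod 117).
So f is injective.
We now compute 95⁻¹ mod 117 explicitly. Euclid's algorithm: 117 = 1·95 + 22, 95 = 4·22 + 7, 22 = 3·7 + 1; back-substituting gives 1 = 101·95 − 82·117, so 95⁻¹ ≡ 101 (mod 117).
Since f is injective, we compute f⁻¹(73): solve 95x + 33 ≡ 73 (mod 117), i.e. 95x ≡ 40 (mod 117).
Multiplying by 95⁻¹ = 101 gives x ≡ 101·40 = 4040 = 34·117 + 62 ≡ 62 (mod 117).
Check: f(62) = 95·62 + 33 = 5923 = 50·117 + 73 ≡ 73 (mod 117).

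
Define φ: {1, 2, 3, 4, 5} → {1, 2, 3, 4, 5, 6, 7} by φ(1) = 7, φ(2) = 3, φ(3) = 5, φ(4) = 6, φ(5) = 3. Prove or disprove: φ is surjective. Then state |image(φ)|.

4

No element maps to 1, so φ is not surjective.
The image of φ is {3, 5, 6, 7}, which has 4 elements.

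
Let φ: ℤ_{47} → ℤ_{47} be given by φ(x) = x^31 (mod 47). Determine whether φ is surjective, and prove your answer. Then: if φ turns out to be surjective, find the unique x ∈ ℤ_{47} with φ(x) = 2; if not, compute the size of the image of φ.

Since 47 is prime, the nonzero elements of ℤ_{47} form a cyclic group of order 46.
As gcd(31, 46) = 1, raising to the 31st power is a bijection on this group: if u^31 ≡ v^31 then (uv^{−1})^31 = 1, and the only element of order dividing gcd(31, 46) = 1 is 1, so u = v.
With φ(0) = 0 this makes φ injective on all of ℤ_{47}, hence bijective (finite equal-size domain and codomain). In particular φ is surjective.
Since φ is surjective, we find the preimage of 2. The inverse of x ↦ x^31 on (ℤ_{47})^× is x ↦ x^3, because 31·3 = 93 = 2·46 + 1 ≡ 1 (mod 46) and x^{46} = 1 for x ≠ 0 (Fermat). So φ⁻¹(2) = 2^3 mod 47.
Repeated squaring mod 47: 2^1 ≡ 2, 2^2 ≡ 2² = 4. Since 3 = 2 + 1, 2^3 ≡ 4·2: 4·2 = 8. So 2^3 ≡ 8 (mod 47).
Hence φ⁻¹(2) = 8.

8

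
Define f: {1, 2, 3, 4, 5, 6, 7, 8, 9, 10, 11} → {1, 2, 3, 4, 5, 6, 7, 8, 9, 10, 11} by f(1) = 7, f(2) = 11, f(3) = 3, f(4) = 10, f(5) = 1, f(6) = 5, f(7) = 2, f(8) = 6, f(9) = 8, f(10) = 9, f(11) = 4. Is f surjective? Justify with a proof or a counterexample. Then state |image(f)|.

11

Every element of the codomain has a preimage: 1 = f(5), 2 = f(7), 3 = f(3), 4 = f(11), 5 = f(6), 6 = f(8), 7 = f(1), 8 = f(9), 9 = f(10), 10 = f(4), 11 = f(2).
Thus f is surjective.
The image of f is {1, 2, 3, 4, 5, 6, 7, 8, 9, 10, 11}, which has 11 elements.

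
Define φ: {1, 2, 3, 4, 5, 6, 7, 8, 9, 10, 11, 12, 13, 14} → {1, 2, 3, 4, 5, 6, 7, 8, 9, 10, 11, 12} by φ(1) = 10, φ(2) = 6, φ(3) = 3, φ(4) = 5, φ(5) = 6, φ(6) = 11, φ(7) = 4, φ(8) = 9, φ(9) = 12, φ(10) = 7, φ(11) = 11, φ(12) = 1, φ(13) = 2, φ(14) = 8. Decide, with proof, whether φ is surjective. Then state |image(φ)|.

Every element of the codomain has a preimage: 1 = φ(12), 2 = φ(13), 3 = φ(3), 4 = φ(7), 5 = φ(4), 6 = φ(2), 7 = φ(10), 8 = φ(14), 9 = φ(8), 10 = φ(1), 11 = φ(6), 12 = φ(9).
Therefore φ is surjective.
The image of φ is {1, 2, 3, 4, 5, 6, 7, 8, 9, 10, 11, 12}, which has 12 elements.

12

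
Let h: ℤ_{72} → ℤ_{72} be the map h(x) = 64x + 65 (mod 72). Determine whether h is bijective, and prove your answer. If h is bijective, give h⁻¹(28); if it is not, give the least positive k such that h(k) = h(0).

We have gcd(64, 72) = 8 > 1. Taking s = 0 and t = 9: h(0) = 65 and h(9) = 64·9 + 65 = 641 ≡ 65 (mod 72).
So h(0) = h(9) while 0 ≠ 9, so h is not injective, hence not bijective.
Since h is not bijective, we find the least positive k with h(k) = h(0): this means 64k ≡ 0 (mod 72), i.e. 72 ∣ 64k. Since gcd(64, 72) = 8, dividing through by 8 this holds exactly when 9 ∣ 8k, and as gcd(8, 9) = 1, exactly when 9 ∣ k.
The smallest positive such k is 9.

9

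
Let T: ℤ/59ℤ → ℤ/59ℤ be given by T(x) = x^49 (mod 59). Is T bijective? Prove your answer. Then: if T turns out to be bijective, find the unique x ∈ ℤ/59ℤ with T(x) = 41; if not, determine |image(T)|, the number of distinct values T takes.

3

Since 59 is prime, the nonzero elements of ℤ/59ℤ form a cyclic group of order 58.
As gcd(49, 58) = 1, raising to the 49th power is a bijection on this group: if u^49 ≡ v^49 then (uv^{−1})^49 = 1, and the only element of order dividing gcd(49, 58) = 1 is 1, so u = v.
With T(0) = 0 this makes T injective on all of ℤ/59ℤ, hence bijective (finite equal-size domain and codomain). In particular T is bijective.
Since T is bijective, we find the preimage of 41. The inverse of x ↦ x^49 on (ℤ/59ℤ)^× is x ↦ x^45, because 49·45 = 2205 = 38·58 + 1 ≡ 1 (mod 58) and x^{58} = 1 for x ≠ 0 (Fermat). So T⁻¹(41) = 41^45 mod 59.
Repeated squaring mod 59: 41^1 ≡ 41, 41^2 ≡ 41² = 1681 ≡ 29, 41^4 ≡ 29² = 841 ≡ 15, 41^8 ≡ 15² = 225 ≡ 48, 41^16 ≡ 48² = 2304 ≡ 3, 41^32 ≡ 3² = 9. Since 45 = 32 + 8 + 4 + 1, 41^45 ≡ 9·48·15·41: 9·48 = 432 ≡ 19, then 19·15 = 285 ≡ 49, then 49·41 = 2009 ≡ 3. So 41^45 ≡ 3 (mod 59).
Hence T⁻¹(41) = 3.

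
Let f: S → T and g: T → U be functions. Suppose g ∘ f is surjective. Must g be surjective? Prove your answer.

surjective

Let c ∈ U. Since g ∘ f is surjective, some a ∈ S has g(f(a)) = c. Then b = f(a) ∈ T satisfies g(b) = c. So g is surjective.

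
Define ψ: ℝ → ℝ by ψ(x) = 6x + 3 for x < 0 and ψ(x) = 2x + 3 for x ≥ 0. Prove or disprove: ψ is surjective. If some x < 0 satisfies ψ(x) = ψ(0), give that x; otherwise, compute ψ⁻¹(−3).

Both pieces are strictly increasing (slopes 6 and 2), so each is injective on its own interval.
The left piece maps (−∞, 0) onto (−∞, 3); the right piece maps [0, ∞) onto [3, ∞).
These images together cover ℝ, so ψ is surjective.
Because the two images are disjoint, no x < 0 has ψ(x) = ψ(0), so we compute ψ⁻¹(−3): −3 lies in (−∞, 3), so solve 6x + 3 = −3: x = (−3 − 3)/6 = −1.

-1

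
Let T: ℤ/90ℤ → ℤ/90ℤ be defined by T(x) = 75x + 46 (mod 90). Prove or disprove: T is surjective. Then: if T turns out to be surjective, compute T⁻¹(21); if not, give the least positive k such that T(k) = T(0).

Since gcd(75, 90) = 15, we have 75x ≡ 0 (mod 15) for all x, so T(x) ≡ 1 (mod 15).
But 0 ≢ 1 (mod 15), so 0 ∈ ℤ/90ℤ has no preimage. Thus T is not surjective.
Since T is not surjective, we find the least positive k with T(k) = T(0): this means 75k ≡ 0 (mod 90), i.e. 90 ∣ 75k. Since gcd(75, 90) = 15, dividing through by 15 this holds exactly when 6 ∣ 5k, and as gcd(5, 6) = 1, exactly when 6 ∣ k.
The smallest positive such k is 6.

6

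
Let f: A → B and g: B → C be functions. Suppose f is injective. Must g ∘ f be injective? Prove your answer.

not injective

No. Take A = B = C = {1, 2}, f = identity (injective), and g(x) = 1 for every x.
Then (g ∘ f)(1) = 1 = (g ∘ f)(2) with 1 ≠ 2, so g ∘ f is not injective.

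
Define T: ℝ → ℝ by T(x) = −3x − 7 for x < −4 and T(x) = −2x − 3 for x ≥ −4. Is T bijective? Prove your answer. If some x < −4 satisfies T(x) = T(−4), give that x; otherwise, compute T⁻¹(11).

Both pieces are strictly decreasing (slopes −3 and −2), so each is injective on its own interval.
The left piece maps (−∞, −4) onto (5, ∞); the right piece maps [−4, ∞) onto (−∞, 5].
Since 5 = 5, the images partition ℝ: T is injective and surjective, hence bijective.
Because the two images are disjoint, no x < −4 has T(x) = T(−4), so we compute T⁻¹(11): 11 lies in (5, ∞), so solve −3x − 7 = 11: x = (11 + 7)/(−3) = −6.

-6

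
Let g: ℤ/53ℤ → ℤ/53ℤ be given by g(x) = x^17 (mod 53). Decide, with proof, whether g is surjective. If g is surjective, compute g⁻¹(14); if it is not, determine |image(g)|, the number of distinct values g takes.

22

Since 53 is prime, the nonzero elements of ℤ/53ℤ form a cyclic group of order 52.
As gcd(17, 52) = 1, raising to the 17th power is a bijection on this group: if u^17 ≡ v^17 then (uv^{−1})^17 = 1, and the only element of order dividing gcd(17, 52) = 1 is 1, so u = v.
With g(0) = 0 this makes g injective on all of ℤ/53ℤ, hence bijective (finite equal-size domain and codomain). In particular g is surjective.
Since g is surjective, we find the preimage of 14. The inverse of x ↦ x^17 on (ℤ/53ℤ)^× is x ↦ x^49, because 17·49 = 833 = 16·52 + 1 ≡ 1 (mod 52) and x^{52} = 1 for x ≠ 0 (Fermat). So g⁻¹(14) = 14^49 mod 53.
Repeated squaring mod 53: 14^1 ≡ 14, 14^2 ≡ 14² = 196 ≡ 37, 14^4 ≡ 37² = 1369 ≡ 44, 14^8 ≡ 44² = 1936 ≡ 28, 14^16 ≡ 28² = 784 ≡ 42, 14^32 ≡ 42² = 1764 ≡ 15. Since 49 = 32 + 16 + 1, 14^49 ≡ 15·42·14: 15·42 = 630 ≡ 47, then 47·14 = 658 ≡ 22. So 14^49 ≡ 22 (mod 53).
Hence g⁻¹(14) = 22.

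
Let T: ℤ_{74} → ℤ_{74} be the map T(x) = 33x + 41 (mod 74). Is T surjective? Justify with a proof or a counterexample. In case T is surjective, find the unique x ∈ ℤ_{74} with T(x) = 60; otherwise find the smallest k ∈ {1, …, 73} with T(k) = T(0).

23

Recall: T is surjective if every y in the codomain equals T(x) for some x in the domain.
Since gcd(33, 74) = 1, 33 is invertible modulo 74. Euclid's algorithm: 74 = 2·33 + 8, 33 = 4·8 + 1; back-substituting gives 1 = 9·33 − 4·74, so 33⁻¹ ≡ 9 (mod 74).
For any y ∈ ℤ_{74}, x = 9(y − 41) mod 74 satisfies T(x) = 33·9(y − 41) + 41 ≡ y (since 33·9 ≡ 1 mod 74). So every y has a preimage.
Therefore T is surjective.
Since T is surjective, we find T⁻¹(60): we need 33x ≡ 60 − 41 ≡ 19 (mod 74). Using 33⁻¹ = 9: x ≡ 9·19 = 171 = 2·74 + 23, so x = 23.
Check: T(23) = 33·23 + 41 = 800 = 10·74 + 60 ≡ 60 (mod 74).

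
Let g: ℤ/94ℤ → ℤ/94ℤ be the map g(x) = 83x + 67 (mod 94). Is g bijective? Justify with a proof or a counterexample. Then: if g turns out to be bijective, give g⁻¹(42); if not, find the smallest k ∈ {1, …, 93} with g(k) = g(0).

If g(x_1) = g(x_2), then 83x_1 ≡ 83x_2 (mod 94). Because gcd(83, 94) = 1, we may cancel 83 to get x_1 ≡ x_2 (mod 94).
We now compute 83⁻¹ mod 94 explicitly. Euclid's algorithm: 94 = 1·83 + 11, 83 = 7·11 + 6, 11 = 1·6 + 5, 6 = 1·5 + 1; back-substituting gives 1 = 17·83 − 15·94, so 83⁻¹ ≡ 17 (mod 94).
For any y ∈ ℤ/94ℤ, x = 17(y − 67) mod 94 satisfies g(x) = 83·17(y − 67) + 67 ≡ y (since 83·17 ≡ 1 mod 94). So every y has a preimage.
So g is bijective.
Since g is bijective, we find g⁻¹(42): we need 83x ≡ 42 − 67 ≡ 69 (mod 94). Using 83⁻¹ = 17: x ≡ 17·69 = 1173 = 12·94 + 45, so x = 45.
Check: g(45) = 83·45 + 67 = 3802 = 40·94 + 42 ≡ 42 (mod 94).

45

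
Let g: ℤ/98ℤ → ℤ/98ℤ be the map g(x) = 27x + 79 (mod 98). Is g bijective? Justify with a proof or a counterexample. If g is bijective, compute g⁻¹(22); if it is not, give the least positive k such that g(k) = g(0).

By definition, g is injective when g(x_1) = g(x_2) forces x_1 = x_2.
If g(x_1) = g(x_2), then 27x_1 ≡ 27x_2 (mod 98). Because gcd(27, 98) = 1, we may cancel 27 to get x_1 ≡ x_2 (mod 98).
We now compute 27⁻¹ mod 98 explicitly. Euclid's algorithm: 98 = 3·27 + 17, 27 = 1·17 + 10, 17 = 1·10 + 7, 10 = 1·7 + 3, 7 = 2·3 + 1; back-substituting gives 1 = 69·27 − 19·98, so 27⁻¹ ≡ 69 (mod 98).
For any y ∈ ℤ/98ℤ, x = 69(y − 79) mod 98 satisfies g(x) = 27·69(y − 79) + 79 ≡ y (since 27·69 ≡ 1 mod 98). So every y has a preimage.
Therefore g is bijective.
Since g is bijective, we compute g⁻¹(22): solve 27x + 79 ≡ 22 (mod 98), i.e. 27x ≡ 41 (mod 98).
Multiplying by 27⁻¹ = 69 gives x ≡ 69·41 = 2829 = 28·98 + 85 ≡ 85 (mod 98).
Check: g(85) = 27·85 + 79 = 2374 = 24·98 + 22 ≡ 22 (mod 98).

85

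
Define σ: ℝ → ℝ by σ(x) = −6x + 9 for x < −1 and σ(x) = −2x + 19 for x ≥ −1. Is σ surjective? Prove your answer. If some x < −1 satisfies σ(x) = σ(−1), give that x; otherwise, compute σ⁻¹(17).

-2

Both pieces are strictly decreasing (slopes −6 and −2), so each is injective on its own interval.
The left piece maps (−∞, −1) onto (15, ∞); the right piece maps [−1, ∞) onto (−∞, 21].
The union (15, ∞) ∪ (−∞, 21] covers ℝ, so σ is surjective.
For the follow-up: the images overlap, so an x < −1 with σ(x) = σ(−1) exists. σ(−1) = 21; solving −6x + 9 = 21 for x < −1 gives x = (21 − 9)/(−6) = −2.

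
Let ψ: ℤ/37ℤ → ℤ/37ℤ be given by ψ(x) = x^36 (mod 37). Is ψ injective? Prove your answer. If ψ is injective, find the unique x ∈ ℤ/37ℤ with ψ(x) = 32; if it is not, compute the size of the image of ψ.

2

ψ(1) = 1^36 = 1.
ψ(2): Repeated squaring mod 37: 2^1 ≡ 2, 2^2 ≡ 2² = 4, 2^4 ≡ 4² = 16, 2^8 ≡ 16² = 256 ≡ 34, 2^16 ≡ 34² = 1156 ≡ 9, 2^32 ≡ 9² = 81 ≡ 7. Since 36 = 32 + 4, 2^36 ≡ 7·16: 7·16 = 112 ≡ 1. So 2^36 ≡ 1 (mod 37).
So ψ(1) = ψ(2) = 1 while 1 ≠ 2, therefore ψ is not injective.
Since ψ is not injective, we determine |image(ψ)|. Computing x^36 mod 37 for each x (by repeated squaring, reducing mod 37 at every step), the values ψ(0), ψ(1), …, ψ(36) are: 0, 1, 1, 1, 1, 1, 1, 1, 1, 1, 1, 1, 1, 1, 1, 1, 1, 1, 1, 1, 1, 1, 1, 1, 1, 1, 1, 1, 1, 1, 1, 1, 1, 1, 1, 1, 1.
The distinct values are {0, 1}; there are 2 of them.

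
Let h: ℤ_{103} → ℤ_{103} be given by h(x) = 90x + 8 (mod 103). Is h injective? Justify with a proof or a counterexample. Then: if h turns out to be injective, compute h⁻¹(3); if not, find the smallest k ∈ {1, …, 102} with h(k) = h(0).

Suppose h(u) = h(v) in ℤ_{103}. Then 90u + 8 ≡ 90v + 8 (mod 103), thus 90(u − v) ≡ 0 (mod 103).
Since gcd(90, 103) = 1, 90 is invertible modulo 103, hence u − v ≡ 0 (mod 103), i.e. u = v.
Therefore h is injective.
We now compute 90⁻¹ mod 103 explicitly. Euclid's algorithm: 103 = 1·90 + 13, 90 = 6·13 + 12, 13 = 1·12 + 1; back-substituting gives 1 = 95·90 − 83·103, so 90⁻¹ ≡ 95 (mod 103).
Since h is injective, we compute h⁻¹(3): solve 90x + 8 ≡ 3 (mod 103), i.e. 90x ≡ 98 (mod 103).
Multiplying by 90⁻¹ = 95 gives x ≡ 95·98 = 9310 = 90·103 + 40 ≡ 40 (mod 103).
Check: h(40) = 90·40 + 8 = 3608 = 35·103 + 3 ≡ 3 (mod 103).

40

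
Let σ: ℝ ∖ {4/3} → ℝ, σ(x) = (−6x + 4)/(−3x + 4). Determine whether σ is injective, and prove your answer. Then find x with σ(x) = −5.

8/7

Suppose σ(s) = σ(t). Cross-multiplying: (−6s + 4)(−3t + 4) = (−6t + 4)(−3s + 4).
Expanding both sides and cancelling the symmetric terms leaves −12·(s − t) = 0. Since −12 ≠ 0, s = t. Hence σ is injective.
Solving σ(x) = −5: cross-multiplying gives −6x + 4 = −5(−3x + 4), which rearranges to −21x = −24, so x = 8/7.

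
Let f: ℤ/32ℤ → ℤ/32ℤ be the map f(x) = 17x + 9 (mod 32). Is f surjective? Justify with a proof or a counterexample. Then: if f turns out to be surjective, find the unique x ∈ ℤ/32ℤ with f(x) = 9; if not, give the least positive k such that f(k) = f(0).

By definition, surjectivity means every element of the codomain has a preimage under f.
Since gcd(17, 32) = 1, 17 is invertible modulo 32. Euclid's algorithm: 32 = 1·17 + 15, 17 = 1·15 + 2, 15 = 7·2 + 1; back-substituting gives 1 = 17·17 − 9·32, so 17⁻¹ ≡ 17 (mod 32).
For any y ∈ ℤ/32ℤ, x = 17(y − 9) mod 32 satisfies f(x) = 17·17(y − 9) + 9 ≡ y (since 17·17 ≡ 1 mod 32). So every y has a preimage.
Therefore f is surjective.
Since f is surjective, we compute f⁻¹(9): solve 17x + 9 ≡ 9 (mod 32), i.e. 17x ≡ 0 (mod 32).
Multiplying by 17⁻¹ = 17 gives x ≡ 17·0 = 0 ≡ 0 (mod 32).
Check: f(0) = 17·0 + 9 = 9 ≡ 9 (mod 32).

0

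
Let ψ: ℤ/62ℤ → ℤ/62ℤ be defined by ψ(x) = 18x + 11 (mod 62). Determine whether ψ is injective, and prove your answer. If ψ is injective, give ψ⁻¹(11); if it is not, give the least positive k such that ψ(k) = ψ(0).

By definition, ψ is injective when ψ(u) = ψ(v) forces u = v.
We have gcd(18, 62) = 2 > 1. Taking u = 0 and v = 31: ψ(0) = 11 and ψ(31) = 18·31 + 11 = 569 ≡ 11 (mod 62).
So ψ(0) = ψ(31) while 0 ≠ 31, therefore ψ is not injective.
Since ψ is not injective, we find the least positive k with ψ(k) = ψ(0): this means 18k ≡ 0 (mod 62), i.e. 62 ∣ 18k. Since gcd(18, 62) = 2, dividing through by 2 this holds exactly when 31 ∣ 9k, and as gcd(9, 31) = 1, exactly when 31 ∣ k.
The smallest positive such k is 31.

31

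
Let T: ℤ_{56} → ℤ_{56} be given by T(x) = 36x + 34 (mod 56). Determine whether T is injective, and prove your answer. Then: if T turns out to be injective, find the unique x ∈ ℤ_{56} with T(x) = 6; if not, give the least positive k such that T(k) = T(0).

14

We have gcd(36, 56) = 4 > 1. Taking u = 0 and v = 14: T(0) = 34 and T(14) = 36·14 + 34 = 538 ≡ 34 (mod 56).
So T(0) = T(14) while 0 ≠ 14, so T is not injective.
Since T is not injective, we find the least positive k with T(k) = T(0): this means 36k ≡ 0 (mod 56), i.e. 56 ∣ 36k. Since gcd(36, 56) = 4, dividing through by 4 this holds exactly when 14 ∣ 9k, and as gcd(9, 14) = 1, exactly when 14 ∣ k.
The smallest positive such k is 14.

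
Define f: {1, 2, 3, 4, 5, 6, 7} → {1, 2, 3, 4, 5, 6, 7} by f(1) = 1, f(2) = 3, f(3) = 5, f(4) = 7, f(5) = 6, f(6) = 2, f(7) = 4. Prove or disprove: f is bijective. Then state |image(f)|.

The values 1, 3, 5, 7, 6, 2, 4 are a permutation of {1, 2, 3, 4, 5, 6, 7}: each element appears exactly once.
So f is injective and surjective, hence bijective.
The image of f is {1, 2, 3, 4, 5, 6, 7}, which has 7 elements.

7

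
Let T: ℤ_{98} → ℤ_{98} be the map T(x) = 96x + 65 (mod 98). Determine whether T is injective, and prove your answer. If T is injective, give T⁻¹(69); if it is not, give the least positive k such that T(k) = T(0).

By definition, T is injective when T(a) = T(b) forces a = b.
We have gcd(96, 98) = 2 > 1. Taking a = 0 and b = 49: T(0) = 65 and T(49) = 96·49 + 65 = 4769 ≡ 65 (mod 98).
So T(0) = T(49) while 0 ≠ 49, hence T is not injective.
Since T is not injective, we find the least positive k with T(k) = T(0): this means 96k ≡ 0 (mod 98), i.e. 98 ∣ 96k. Since gcd(96, 98) = 2, dividing through by 2 this holds exactly when 49 ∣ 48k, and as gcd(48, 49) = 1, exactly when 49 ∣ k.
The smallest positive such k is 49.

49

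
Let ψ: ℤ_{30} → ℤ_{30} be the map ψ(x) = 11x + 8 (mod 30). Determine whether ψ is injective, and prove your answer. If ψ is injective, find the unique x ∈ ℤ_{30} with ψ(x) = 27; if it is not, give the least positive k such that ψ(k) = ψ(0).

29

If ψ(u) = ψ(v), then 11u ≡ 11v (mod 30). Because gcd(11, 30) = 1, we may cancel 11 to get u ≡ v (mod 30).
Hence ψ is injective.
We now compute 11⁻¹ mod 30 explicitly. Euclid's algorithm: 30 = 2·11 + 8, 11 = 1·8 + 3, 8 = 2·3 + 2, 3 = 1·2 + 1; back-substituting gives 1 = 11·11 − 4·30, so 11⁻¹ ≡ 11 (mod 30).
Since ψ is injective, we compute ψ⁻¹(27): solve 11x + 8 ≡ 27 (mod 30), i.e. 11x ≡ 19 (mod 30).
Multiplying by 11⁻¹ = 11 gives x ≡ 11·19 = 209 = 6·30 + 29 ≡ 29 (mod 30).
Check: ψ(29) = 11·29 + 8 = 327 = 10·30 + 27 ≡ 27 (mod 30).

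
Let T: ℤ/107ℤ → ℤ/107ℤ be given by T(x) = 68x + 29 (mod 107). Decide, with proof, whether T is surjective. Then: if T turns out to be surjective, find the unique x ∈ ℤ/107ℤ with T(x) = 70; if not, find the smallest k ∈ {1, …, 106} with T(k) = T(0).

84

Since gcd(68, 107) = 1, 68 is invertible modulo 107. Euclid's algorithm: 107 = 1·68 + 39, 68 = 1·39 + 29, 39 = 1·29 + 10, 29 = 2·10 + 9, 10 = 1·9 + 1; back-substituting gives 1 = 96·68 − 61·107, so 68⁻¹ ≡ 96 (mod 107).
For any y ∈ ℤ/107ℤ, x = 96(y − 29) mod 107 satisfies T(x) = 68·96(y − 29) + 29 ≡ y (since 68·96 ≡ 1 mod 107). So every y has a preimage.
Therefore T is surjective.
Since T is surjective, we compute T⁻¹(70): solve 68x + 29 ≡ 70 (mod 107), i.e. 68x ≡ 41 (mod 107).
Multiplying by 68⁻¹ = 96 gives x ≡ 96·41 = 3936 = 36·107 + 84 ≡ 84 (mod 107).
Check: T(84) = 68·84 + 29 = 5741 = 53·107 + 70 ≡ 70 (mod 107).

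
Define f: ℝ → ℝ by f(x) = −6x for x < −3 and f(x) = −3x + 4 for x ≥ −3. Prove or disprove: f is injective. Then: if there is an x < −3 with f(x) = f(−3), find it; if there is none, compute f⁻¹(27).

-9/2

Both pieces are strictly decreasing (slopes −6 and −3), so each is injective on its own interval.
The left piece maps (−∞, −3) onto (18, ∞); the right piece maps [−3, ∞) onto (−∞, 13].
These images are disjoint, so no value is attained by both pieces. Therefore f is injective.
Because the two images are disjoint, no x < −3 has f(x) = f(−3), so we compute f⁻¹(27): 27 lies in (18, ∞), so solve −6x = 27: x = (27 − 0)/(−6) = −9/2.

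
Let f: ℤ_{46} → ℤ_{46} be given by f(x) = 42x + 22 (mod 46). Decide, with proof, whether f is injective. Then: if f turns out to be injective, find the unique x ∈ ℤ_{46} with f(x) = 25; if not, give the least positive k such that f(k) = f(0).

23

We have gcd(42, 46) = 2 > 1. Taking a = 0 and b = 23: f(0) = 22 and f(23) = 42·23 + 22 = 988 ≡ 22 (mod 46).
So f(0) = f(23) while 0 ≠ 23, therefore f is not injective.
Since f is not injective, we find the least positive k with f(k) = f(0): this means 42k ≡ 0 (mod 46), i.e. 46 ∣ 42k. Since gcd(42, 46) = 2, dividing through by 2 this holds exactly when 23 ∣ 21k, and as gcd(21, 23) = 1, exactly when 23 ∣ k.
The smallest positive such k is 23.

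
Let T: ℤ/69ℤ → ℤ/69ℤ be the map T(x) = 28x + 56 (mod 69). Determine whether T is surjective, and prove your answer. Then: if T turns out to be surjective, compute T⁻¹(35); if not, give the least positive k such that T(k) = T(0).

51

Since gcd(28, 69) = 1, 28 is invertible modulo 69. Euclid's algorithm: 69 = 2·28 + 13, 28 = 2·13 + 2, 13 = 6·2 + 1; back-substituting gives 1 = 37·28 − 15·69, so 28⁻¹ ≡ 37 (mod 69).
For any y ∈ ℤ/69ℤ, x = 37(y − 56) mod 69 satisfies T(x) = 28·37(y − 56) + 56 ≡ y (since 28·37 ≡ 1 mod 69). So every y has a preimage.
Therefore T is surjective.
Since T is surjective, we find T⁻¹(35): we need 28x ≡ 35 − 56 ≡ 48 (mod 69). Using 28⁻¹ = 37: x ≡ 37·48 = 1776 = 25·69 + 51, so x = 51.
Check: T(51) = 28·51 + 56 = 1484 = 21·69 + 35 ≡ 35 (mod 69).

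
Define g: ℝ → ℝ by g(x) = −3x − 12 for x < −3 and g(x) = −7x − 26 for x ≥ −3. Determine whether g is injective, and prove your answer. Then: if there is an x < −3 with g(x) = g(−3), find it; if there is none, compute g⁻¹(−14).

-12/7

Both pieces are strictly decreasing (slopes −3 and −7), so each is injective on its own interval.
The left piece maps (−∞, −3) onto (−3, ∞); the right piece maps [−3, ∞) onto (−∞, −5].
These images are disjoint, so no value is attained by both pieces. Therefore g is injective.
Because the two images are disjoint, no x < −3 has g(x) = g(−3), so we compute g⁻¹(−14): −14 lies in (−∞, −5], so solve −7x − 26 = −14: x = (−14 + 26)/(−7) = −12/7.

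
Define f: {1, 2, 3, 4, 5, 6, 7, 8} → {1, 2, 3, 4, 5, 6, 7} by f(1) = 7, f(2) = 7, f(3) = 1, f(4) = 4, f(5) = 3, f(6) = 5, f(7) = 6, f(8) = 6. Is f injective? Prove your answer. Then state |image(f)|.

6

f(1) = 7 = f(2) with 1 ≠ 2, so f is not injective.
The image of f is {1, 3, 4, 5, 6, 7}, which has 6 elements.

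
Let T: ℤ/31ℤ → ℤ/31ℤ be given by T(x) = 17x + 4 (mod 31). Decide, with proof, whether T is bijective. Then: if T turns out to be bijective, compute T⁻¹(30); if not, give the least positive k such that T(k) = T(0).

Suppose T(s) = T(t) in ℤ/31ℤ. Then 17s + 4 ≡ 17t + 4 (mod 31), hence 17(s − t) ≡ 0 (mod 31).
Since gcd(17, 31) = 1, 17 is invertible modulo 31, therefore s − t ≡ 0 (mod 31), i.e. s = t.
We now compute 17⁻¹ mod 31 explicitly. Euclid's algorithm: 31 = 1·17 + 14, 17 = 1·14 + 3, 14 = 4·3 + 2, 3 = 1·2 + 1; back-substituting gives 1 = 11·17 − 6·31, so 17⁻¹ ≡ 11 (mod 31).
For any y ∈ ℤ/31ℤ, x = 11(y − 4) mod 31 satisfies T(x) = 17·11(y − 4) + 4 ≡ y (since 17·11 ≡ 1 mod 31). So every y has a preimage.
Therefore T is bijective.
Since T is bijective, we compute T⁻¹(30): solve 17x + 4 ≡ 30 (mod 31), i.e. 17x ≡ 26 (mod 31).
Multiplying by 17⁻¹ = 11 gives x ≡ 11·26 = 286 = 9·31 + 7 ≡ 7 (mod 31).
Check: T(7) = 17·7 + 4 = 123 = 3·31 + 30 ≡ 30 (mod 31).

7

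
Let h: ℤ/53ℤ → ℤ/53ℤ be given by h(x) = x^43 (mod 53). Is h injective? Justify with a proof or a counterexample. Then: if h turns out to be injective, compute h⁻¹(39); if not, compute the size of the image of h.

Since 53 is prime, the nonzero elements of ℤ/53ℤ form a cyclic group of order 52.
As gcd(43, 52) = 1, raising to the 43rd power is a bijection on this group: if a^43 ≡ b^43 then (ab^{−1})^43 = 1, and the only element of order dividing gcd(43, 52) = 1 is 1, so a = b.
With h(0) = 0 this makes h injective on all of ℤ/53ℤ, hence bijective (finite equal-size domain and codomain). In particular h is injective.
Since h is injective, we find the preimage of 39. The inverse of x ↦ x^43 on (ℤ/53ℤ)^× is x ↦ x^23, because 43·23 = 989 = 19·52 + 1 ≡ 1 (mod 52) and x^{52} = 1 for x ≠ 0 (Fermat). So h⁻¹(39) = 39^23 mod 53.
Repeated squaring mod 53: 39^1 ≡ 39, 39^2 ≡ 39² = 1521 ≡ 37, 39^4 ≡ 37² = 1369 ≡ 44, 39^8 ≡ 44² = 1936 ≡ 28, 39^16 ≡ 28² = 784 ≡ 42. Since 23 = 16 + 4 + 2 + 1, 39^23 ≡ 42·44·37·39: 42·44 = 1848 ≡ 46, then 46·37 = 1702 ≡ 6, then 6·39 = 234 ≡ 22. So 39^23 ≡ 22 (mod 53).
Hence h⁻¹(39) = 22.

22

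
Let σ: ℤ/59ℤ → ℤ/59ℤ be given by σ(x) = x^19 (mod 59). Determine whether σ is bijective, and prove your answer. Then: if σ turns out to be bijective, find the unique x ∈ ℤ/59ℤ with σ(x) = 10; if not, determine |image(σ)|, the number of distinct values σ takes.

Since 59 is prime, the nonzero elements of ℤ/59ℤ form a cyclic group of order 58.
As gcd(19, 58) = 1, raising to the 19th power is a bijection on this group: if a^19 ≡ b^19 then (ab^{−1})^19 = 1, and the only element of order dividing gcd(19, 58) = 1 is 1, so a = b.
With σ(0) = 0 this makes σ injective on all of ℤ/59ℤ, hence bijective (finite equal-size domain and codomain). In particular σ is bijective.
Since σ is bijective, we find the preimage of 10. The inverse of x ↦ x^19 on (ℤ/59ℤ)^× is x ↦ x^55, because 19·55 = 1045 = 18·58 + 1 ≡ 1 (mod 58) and x^{58} = 1 for x ≠ 0 (Fermat). So σ⁻¹(10) = 10^55 mod 59.
Repeated squaring mod 59: 10^1 ≡ 10, 10^2 ≡ 10² = 100 ≡ 41, 10^4 ≡ 41² = 1681 ≡ 29, 10^8 ≡ 29² = 841 ≡ 15, 10^16 ≡ 15² = 225 ≡ 48, 10^32 ≡ 48² = 2304 ≡ 3. Since 55 = 32 + 16 + 4 + 2 + 1, 10^55 ≡ 3·48·29·41·10: 3·48 = 144 ≡ 26, then 26·29 = 754 ≡ 46, then 46·41 = 1886 ≡ 57, then 57·10 = 570 ≡ 39. So 10^55 ≡ 39 (mod 59).
Hence σ⁻¹(10) = 39.

39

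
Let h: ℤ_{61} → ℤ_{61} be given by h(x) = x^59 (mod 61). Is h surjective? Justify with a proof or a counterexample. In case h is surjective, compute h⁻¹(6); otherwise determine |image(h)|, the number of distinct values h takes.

51

Since 61 is prime, the nonzero elements of ℤ_{61} form a cyclic group of order 60.
As gcd(59, 60) = 1, raising to the 59th power is a bijection on this group: if s^59 ≡ t^59 then (st^{−1})^59 = 1, and the only element of order dividing gcd(59, 60) = 1 is 1, so s = t.
With h(0) = 0 this makes h injective on all of ℤ_{61}, hence bijective (finite equal-size domain and codomain). In particular h is surjective.
Since h is surjective, we find the preimage of 6. The inverse of x ↦ x^59 on (ℤ_{61})^× is x ↦ x^59, because 59·59 = 3481 = 58·60 + 1 ≡ 1 (mod 60) and x^{60} = 1 for x ≠ 0 (Fermat). So h⁻¹(6) = 6^59 mod 61.
Repeated squaring mod 61: 6^1 ≡ 6, 6^2 ≡ 6² = 36, 6^4 ≡ 36² = 1296 ≡ 15, 6^8 ≡ 15² = 225 ≡ 42, 6^16 ≡ 42² = 1764 ≡ 56, 6^32 ≡ 56² = 3136 ≡ 25. Since 59 = 32 + 16 + 8 + 2 + 1, 6^59 ≡ 25·56·42·36·6: 25·56 = 1400 ≡ 58, then 58·42 = 2436 ≡ 57, then 57·36 = 2052 ≡ 39, then 39·6 = 234 ≡ 51. So 6^59 ≡ 51 (mod 61).
Hence h⁻¹(6) = 51.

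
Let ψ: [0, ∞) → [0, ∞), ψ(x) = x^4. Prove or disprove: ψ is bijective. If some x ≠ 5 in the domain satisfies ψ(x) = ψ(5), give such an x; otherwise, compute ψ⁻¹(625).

On [0, ∞), x ↦ x^4 is strictly increasing (injective) and for any y ∈ [0, ∞) the 4th root y^{1/4} lies in [0, ∞) (surjective). So ψ is bijective.
Since x ↦ x^4 is strictly increasing on [0, ∞), it is injective there, so no x ≠ 5 in the domain has ψ(x) = ψ(5). We therefore compute ψ⁻¹(625) = 625^{1/4} = 5 (indeed 5^4 = 625).

5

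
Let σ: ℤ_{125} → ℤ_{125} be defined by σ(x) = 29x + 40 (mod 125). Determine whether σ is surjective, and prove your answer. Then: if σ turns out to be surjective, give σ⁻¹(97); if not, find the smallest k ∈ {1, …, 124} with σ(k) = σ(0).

Since gcd(29, 125) = 1, 29 is invertible modulo 125. Euclid's algorithm: 125 = 4·29 + 9, 29 = 3·9 + 2, 9 = 4·2 + 1; back-substituting gives 1 = 69·29 − 16·125, so 29⁻¹ ≡ 69 (mod 125).
Then y ↦ 69(y − 40) is a two-sided inverse to σ, so every y ∈ ℤ_{125} has a preimage.
Thus σ is surjective.
Since σ is surjective, we compute σ⁻¹(97): solve 29x + 40 ≡ 97 (mod 125), i.e. 29x ≡ 57 (mod 125).
Multiplying by 29⁻¹ = 69 gives x ≡ 69·57 = 3933 = 31·125 + 58 ≡ 58 (mod 125).
Check: σ(58) = 29·58 + 40 = 1722 = 13·125 + 97 ≡ 97 (mod 125).

58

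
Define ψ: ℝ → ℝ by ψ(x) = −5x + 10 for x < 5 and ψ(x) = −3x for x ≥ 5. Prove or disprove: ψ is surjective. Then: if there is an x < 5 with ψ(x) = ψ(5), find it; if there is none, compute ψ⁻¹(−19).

Both pieces are strictly decreasing (slopes −5 and −3), so each is injective on its own interval.
The left piece maps (−∞, 5) onto (−15, ∞); the right piece maps [5, ∞) onto (−∞, −15].
These images together cover ℝ, so ψ is surjective.
Because the two images are disjoint, no x < 5 has ψ(x) = ψ(5), so we compute ψ⁻¹(−19): −19 lies in (−∞, −15], so solve −3x = −19: x = (−19 − 0)/(−3) = 19/3.

19/3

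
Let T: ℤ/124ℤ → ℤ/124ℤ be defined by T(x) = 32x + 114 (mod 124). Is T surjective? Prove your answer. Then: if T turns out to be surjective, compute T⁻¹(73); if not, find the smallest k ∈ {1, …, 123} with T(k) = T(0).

31

Since gcd(32, 124) = 4, we have 32x ≡ 0 (mod 4) for all x, so T(x) ≡ 2 (mod 4).
But 0 ≢ 2 (mod 4), so 0 ∈ ℤ/124ℤ has no preimage. Thus T is not surjective.
Since T is not surjective, we find the least positive k with T(k) = T(0): this means 32k ≡ 0 (mod 124), i.e. 124 ∣ 32k. Since gcd(32, 124) = 4, dividing through by 4 this holds exactly when 31 ∣ 8k, and as gcd(8, 31) = 1, exactly when 31 ∣ k.
The smallest positive such k is 31.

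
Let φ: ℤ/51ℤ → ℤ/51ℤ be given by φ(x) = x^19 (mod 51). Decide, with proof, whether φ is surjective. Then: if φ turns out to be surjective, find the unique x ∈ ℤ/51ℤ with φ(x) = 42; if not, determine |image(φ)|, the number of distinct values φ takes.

36

Computing x^19 mod 51 for each x (by repeated squaring, reducing mod 51 at every step), the values φ(0), φ(1), …, φ(50) are: 0, 1, 8, 27, 13, 23, 12, 37, 2, 15, 31, 5, 45, 4, 41, 9, 16, 17, 18, 25, 44, 30, 40, 29, 3, 19, 32, 48, 22, 11, 21, 7, 26, 33, 34, 35, 42, 10, 47, 6, 46, 20, 36, 49, 14, 39, 28, 38, 24, 43, 50.
Every element of ℤ/51ℤ appears exactly once in this list, so φ is a bijection, and in particular surjective.
Since φ is surjective, we read off the preimage of 42 from the same table: φ(36) = 42, so φ⁻¹(42) = 36.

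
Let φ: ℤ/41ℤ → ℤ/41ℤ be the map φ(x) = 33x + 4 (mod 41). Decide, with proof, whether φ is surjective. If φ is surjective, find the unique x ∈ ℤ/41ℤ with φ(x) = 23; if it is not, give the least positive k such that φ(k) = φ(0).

Recall: surjectivity means every element of the codomain has a preimage under φ.
Since gcd(33, 41) = 1, 33 is invertible modulo 41. Euclid's algorithm: 41 = 1·33 + 8, 33 = 4·8 + 1; back-substituting gives 1 = 5·33 − 4·41, so 33⁻¹ ≡ 5 (mod 41).
Then y ↦ 5(y − 4) is a two-sided inverse to φ, so every y ∈ ℤ/41ℤ has a preimage.
Thus φ is surjective.
Since φ is surjective, we compute φ⁻¹(23): solve 33x + 4 ≡ 23 (mod 41), i.e. 33x ≡ 19 (mod 41).
Multiplying by 33⁻¹ = 5 gives x ≡ 5·19 = 95 = 2·41 + 13 ≡ 13 (mod 41).
Check: φ(13) = 33·13 + 4 = 433 = 10·41 + 23 ≡ 23 (mod 41).

13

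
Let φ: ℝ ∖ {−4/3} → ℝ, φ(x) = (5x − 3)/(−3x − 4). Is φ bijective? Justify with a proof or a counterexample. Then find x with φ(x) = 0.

If φ(x) = −5/3, cross-multiplying gives −3(5x − 3) = 5(−3x − 4), which simplifies to 9 = −20 — false.  So −5/3 has no preimage and φ is not surjective.
Therefore φ is not bijective.
Solving φ(x) = 0: cross-multiplying gives 5x − 3 = 0(−3x − 4), which rearranges to 5x = 3, so x = 3/5.

3/5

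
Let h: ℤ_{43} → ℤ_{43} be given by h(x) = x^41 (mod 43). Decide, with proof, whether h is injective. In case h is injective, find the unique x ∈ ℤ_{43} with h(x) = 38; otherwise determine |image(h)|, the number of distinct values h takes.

17

Since 43 is prime, the nonzero elements of ℤ_{43} form a cyclic group of order 42.
As gcd(41, 42) = 1, raising to the 41st power is a bijection on this group: if a^41 ≡ b^41 then (ab^{−1})^41 = 1, and the only element of order dividing gcd(41, 42) = 1 is 1, so a = b.
With h(0) = 0 this makes h injective on all of ℤ_{43}, hence bijective (finite equal-size domain and codomain). In particular h is injective.
Since h is injective, we find the preimage of 38. The inverse of x ↦ x^41 on (ℤ_{43})^× is x ↦ x^41, because 41·41 = 1681 = 40·42 + 1 ≡ 1 (mod 42) and x^{42} = 1 for x ≠ 0 (Fermat). So h⁻¹(38) = 38^41 mod 43.
Repeated squaring mod 43: 38^1 ≡ 38, 38^2 ≡ 38² = 1444 ≡ 25, 38^4 ≡ 25² = 625 ≡ 23, 38^8 ≡ 23² = 529 ≡ 13, 38^16 ≡ 13² = 169 ≡ 40, 38^32 ≡ 40² = 1600 ≡ 9. Since 41 = 32 + 8 + 1, 38^41 ≡ 9·13·38: 9·13 = 117 ≡ 31, then 31·38 = 1178 ≡ 17. So 38^41 ≡ 17 (mod 43).
Hence h⁻¹(38) = 17.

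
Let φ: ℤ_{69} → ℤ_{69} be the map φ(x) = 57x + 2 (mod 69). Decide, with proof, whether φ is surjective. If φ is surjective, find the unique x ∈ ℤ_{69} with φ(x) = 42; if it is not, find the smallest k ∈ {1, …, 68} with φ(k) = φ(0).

Recall: φ is surjective if every y in the codomain equals φ(x) for some x in the domain.
Since gcd(57, 69) = 3, we have 57x ≡ 0 (mod 3) for all x, so φ(x) ≡ 2 (mod 3).
But 0 ≢ 2 (mod 3), so 0 ∈ ℤ_{69} has no preimage. Hence φ is not surjective.
Since φ is not surjective, we find the least positive k with φ(k) = φ(0): this means 57k ≡ 0 (mod 69), i.e. 69 ∣ 57k. Since gcd(57, 69) = 3, dividing through by 3 this holds exactly when 23 ∣ 19k, and as gcd(19, 23) = 1, exactly when 23 ∣ k.
The smallest positive such k is 23.

23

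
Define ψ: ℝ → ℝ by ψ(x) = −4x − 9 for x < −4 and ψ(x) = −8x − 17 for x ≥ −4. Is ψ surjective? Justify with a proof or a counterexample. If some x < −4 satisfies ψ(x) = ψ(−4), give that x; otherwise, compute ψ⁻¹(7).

-6

Both pieces are strictly decreasing (slopes −4 and −8), so each is injective on its own interval.
The left piece maps (−∞, −4) onto (7, ∞); the right piece maps [−4, ∞) onto (−∞, 15].
The union (7, ∞) ∪ (−∞, 15] covers ℝ, so ψ is surjective.
For the follow-up: the images overlap, so an x < −4 with ψ(x) = ψ(−4) exists. ψ(−4) = 15; solving −4x − 9 = 15 for x < −4 gives x = (15 + 9)/(−4) = −6.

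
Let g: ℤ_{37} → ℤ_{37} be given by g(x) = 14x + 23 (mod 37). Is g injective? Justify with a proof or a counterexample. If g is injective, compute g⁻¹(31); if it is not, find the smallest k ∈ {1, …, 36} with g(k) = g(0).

If g(a) = g(b), then 14a ≡ 14b (mod 37). Because gcd(14, 37) = 1, we may cancel 14 to get a ≡ b (mod 37).
Thus g is injective.
We now compute 14⁻¹ mod 37 explicitly. Euclid's algorithm: 37 = 2·14 + 9, 14 = 1·9 + 5, 9 = 1·5 + 4, 5 = 1·4 + 1; back-substituting gives 1 = 8·14 − 3·37, so 14⁻¹ ≡ 8 (mod 37).
Since g is injective, we find g⁻¹(31): we need 14x ≡ 31 − 23 ≡ 8 (mod 37). Using 14⁻¹ = 8: x ≡ 8·8 = 64 = 1·37 + 27, so x = 27.
Check: g(27) = 14·27 + 23 = 401 = 10·37 + 31 ≡ 31 (mod 37).

27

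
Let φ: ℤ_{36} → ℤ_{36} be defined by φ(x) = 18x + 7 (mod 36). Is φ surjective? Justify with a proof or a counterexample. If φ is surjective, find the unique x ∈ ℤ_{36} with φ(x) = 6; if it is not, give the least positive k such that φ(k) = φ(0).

Recall that surjectivity means every element of the codomain has a preimage under φ.
Since gcd(18, 36) = 18, we have 18x ≡ 0 (mod 18) for all x, so φ(x) ≡ 7 (mod 18).
But 0 ≢ 7 (mod 18), so 0 ∈ ℤ_{36} has no preimage. Hence φ is not surjective.
Since φ is not surjective, we find the least positive k with φ(k) = φ(0): this means 18k ≡ 0 (mod 36), i.e. 36 ∣ 18k. Since gcd(18, 36) = 18, dividing through by 18 this holds exactly when 2 ∣ k.
The smallest positive such k is 2.

2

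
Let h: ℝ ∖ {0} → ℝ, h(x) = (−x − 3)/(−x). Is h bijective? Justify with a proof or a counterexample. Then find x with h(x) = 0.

If h(x) = 1, cross-multiplying gives −1(−x − 3) = −1(−x), which simplifies to 3 = 0 — false.  So 1 has no preimage and h is not surjective.
Therefore h is not bijective.
Solving h(x) = 0: cross-multiplying gives −x − 3 = 0(−x), which rearranges to −1x = 3, so x = −3.

-3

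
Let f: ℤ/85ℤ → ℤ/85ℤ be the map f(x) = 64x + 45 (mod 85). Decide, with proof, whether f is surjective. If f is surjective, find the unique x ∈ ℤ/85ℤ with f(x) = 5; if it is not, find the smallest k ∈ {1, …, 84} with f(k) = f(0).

Since gcd(64, 85) = 1, 64 is invertible modulo 85. Euclid's algorithm: 85 = 1·64 + 21, 64 = 3·21 + 1; back-substituting gives 1 = 4·64 − 3·85, so 64⁻¹ ≡ 4 (mod 85).
For any y ∈ ℤ/85ℤ, x = 4(y − 45) mod 85 satisfies f(x) = 64·4(y − 45) + 45 ≡ y (since 64·4 ≡ 1 mod 85). So every y has a preimage.
Thus f is surjective.
Since f is surjective, we compute f⁻¹(5): solve 64x + 45 ≡ 5 (mod 85), i.e. 64x ≡ 45 (mod 85).
Multiplying by 64⁻¹ = 4 gives x ≡ 4·45 = 180 = 2·85 + 10 ≡ 10 (mod 85).
Check: f(10) = 64·10 + 45 = 685 = 8·85 + 5 ≡ 5 (mod 85).

10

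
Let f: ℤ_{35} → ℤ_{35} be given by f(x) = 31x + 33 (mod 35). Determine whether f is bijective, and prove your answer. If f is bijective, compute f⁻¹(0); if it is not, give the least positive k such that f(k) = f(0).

17

Recall: f is injective when f(u) = f(v) forces u = v.
Suppose f(u) = f(v) in ℤ_{35}. Then 31u + 33 ≡ 31v + 33 (mod 35), thus 31(u − v) ≡ 0 (mod 35).
Since gcd(31, 35) = 1, 31 is invertible modulo 35, therefore u − v ≡ 0 (mod 35), i.e. u = v.
We now compute 31⁻¹ mod 35 explicitly. Euclid's algorithm: 35 = 1·31 + 4, 31 = 7·4 + 3, 4 = 1·3 + 1; back-substituting gives 1 = 26·31 − 23·35, so 31⁻¹ ≡ 26 (mod 35).
For any y ∈ ℤ_{35}, x = 26(y − 33) mod 35 satisfies f(x) = 31·26(y − 33) + 33 ≡ y (since 31·26 ≡ 1 mod 35). So every y has a preimage.
So f is bijective.
Since f is bijective, we compute f⁻¹(0): solve 31x + 33 ≡ 0 (mod 35), i.e. 31x ≡ 2 (mod 35).
Multiplying by 31⁻¹ = 26 gives x ≡ 26·2 = 52 = 1·35 + 17 ≡ 17 (mod 35).
Check: f(17) = 31·17 + 33 = 560 = 16·35 + 0 ≡ 0 (mod 35).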